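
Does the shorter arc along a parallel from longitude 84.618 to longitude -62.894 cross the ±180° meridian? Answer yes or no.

No

Signed shortest Δλ = ((-62.894 − 84.618 + 180) mod 360) − 180 = -147.512°.
Going west by 147.512° from +84.618° reaches -62.894° without touching 180°.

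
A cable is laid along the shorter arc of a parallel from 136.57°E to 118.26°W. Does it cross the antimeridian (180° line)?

Yes

Naïve |-118.26 − 136.57| = 254.83° > 180°, so the shorter arc goes the other way round — across 180°.
Signed shortest Δλ = ((-118.26 − 136.57 + 180) mod 360) − 180 = 105.17°.
Going east by 105.17° from +136.57° passes through 180° before reaching -118.26°.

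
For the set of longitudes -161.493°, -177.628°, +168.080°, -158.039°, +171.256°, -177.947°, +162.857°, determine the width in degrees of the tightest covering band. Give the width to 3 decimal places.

39.104°

Sort the longitudes: -177.947°, -177.628°, -161.493°, -158.039°, +162.857°, +168.080°, +171.256°.
Eastward gaps between consecutive values (wrapping around): 0.319°, 16.135°, 3.454°, 320.896°, 5.223°, 3.176°, 10.797°.
Largest gap = 320.896° ⇒ minimal covering band is its complement: 360° − 320.896° = 39.104°.
Band runs from +162.857° eastward to -158.039°, crossing the antimeridian.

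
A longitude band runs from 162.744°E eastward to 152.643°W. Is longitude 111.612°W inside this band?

Band width going east from +162.744° to -152.643°: ((-152.643 − 162.744) mod 360) = 44.613°.
Offset of -111.612° east of the west edge: ((-111.612 − 162.744) mod 360) = 85.644°.
85.644° > 44.613° ⇒ outside.

No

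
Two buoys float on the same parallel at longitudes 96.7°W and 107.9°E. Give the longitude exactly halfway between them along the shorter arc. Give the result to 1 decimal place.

174.4°W

Signed shortest Δλ from -96.7° to +107.9° is -155.4°.
Midpoint longitude = -96.7° + (-155.4°)/2 = -96.7° − 77.7° = -174.4°.
(The naïve average (-96.7 + +107.9)/2 = 5.6° is on the wrong side of the globe.)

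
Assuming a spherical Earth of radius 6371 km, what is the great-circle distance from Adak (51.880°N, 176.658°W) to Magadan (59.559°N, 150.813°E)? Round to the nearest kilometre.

2181 km

Δλ = 150.813 − -176.658 = 327.471°; wrapped into (−180°, 180°]: -32.529°.
Δφ = 59.559 − 51.880 = 7.679°.
a = sin²(Δφ/2) + cos φ₁ · cos φ₂ · sin²(Δλ/2) = 0.029017.
c = 2·atan2(√a, √(1−a)) = 0.34236 rad → d = 6371·c ≈ 2181.15 km.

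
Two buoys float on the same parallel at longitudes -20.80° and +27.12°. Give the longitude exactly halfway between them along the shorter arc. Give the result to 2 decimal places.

+3.16°

Signed shortest Δλ from -20.80° to +27.12° is +47.92°.
Midpoint longitude = -20.80° + (+47.92°)/2 = -20.80° + 23.96° = +3.16°.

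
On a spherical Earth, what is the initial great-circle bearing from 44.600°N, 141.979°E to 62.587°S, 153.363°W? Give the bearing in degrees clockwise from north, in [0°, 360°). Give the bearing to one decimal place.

Δλ = -153.363 − 141.979 = -295.342°; wrapped into (−180°, 180°]: 64.658°.
θ = atan2( sin Δλ · cos φ₂ , cos φ₁ · sin φ₂ − sin φ₁ · cos φ₂ · cos Δλ )
  = atan2(0.41610, -0.77044) = 151.628° → normalised to [0°, 360°): 151.628°.

151.6°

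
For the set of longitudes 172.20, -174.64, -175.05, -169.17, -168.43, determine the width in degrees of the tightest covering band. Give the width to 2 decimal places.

Sort the longitudes: -175.05°, -174.64°, -169.17°, -168.43°, +172.20°.
Eastward gaps between consecutive values (wrapping around): 0.41°, 5.47°, 0.74°, 340.63°, 12.75°.
Largest gap = 340.63° ⇒ minimal covering band is its complement: 360° − 340.63° = 19.37°.
Band runs from +172.20° eastward to -168.43°, crossing the antimeridian.

19.37°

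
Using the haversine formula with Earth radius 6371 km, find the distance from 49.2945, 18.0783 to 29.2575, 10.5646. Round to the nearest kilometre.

2317 km

Δλ = 10.5646 − 18.0783 = -7.5137°.
Δφ = 29.2575 − 49.2945 = -20.0370°.
a = sin²(Δφ/2) + cos φ₁ · cos φ₂ · sin²(Δλ/2) = 0.032707.
c = 2·atan2(√a, √(1−a)) = 0.36370 rad → d = 6371·c ≈ 2317.15 km.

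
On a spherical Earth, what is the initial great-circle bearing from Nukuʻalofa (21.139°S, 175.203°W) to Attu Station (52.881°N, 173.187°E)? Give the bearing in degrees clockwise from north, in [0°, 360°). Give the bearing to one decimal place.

Δλ = 173.187 − -175.203 = 348.390°; wrapped into (−180°, 180°]: -11.610°.
θ = atan2( sin Δλ · cos φ₂ , cos φ₁ · sin φ₂ − sin φ₁ · cos φ₂ · cos Δλ )
  = atan2(-0.12145, 0.95691) = -7.233° → normalised to [0°, 360°): 352.767°.

352.8°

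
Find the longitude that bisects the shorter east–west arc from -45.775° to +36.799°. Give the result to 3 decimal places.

-4.488°

Signed shortest Δλ from -45.775° to +36.799° is +82.574°.
Midpoint longitude = -45.775° + (+82.574°)/2 = -45.775° + 41.287° = -4.488°.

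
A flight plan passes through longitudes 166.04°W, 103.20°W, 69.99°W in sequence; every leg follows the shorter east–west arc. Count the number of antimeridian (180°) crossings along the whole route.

0

Leg 1: -166.04° → -103.20°, shortest Δλ = 62.84° (east) — does not cross 180°.
Leg 2: -103.20° → -69.99°, shortest Δλ = 33.21° (east) — does not cross 180°.
Total crossings: 0.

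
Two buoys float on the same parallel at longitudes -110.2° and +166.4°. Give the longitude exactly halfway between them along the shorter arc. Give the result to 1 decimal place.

-151.9°

Signed shortest Δλ from -110.2° to +166.4° is -83.4°.
Midpoint longitude = -110.2° + (-83.4°)/2 = -110.2° − 41.7° = -151.9°.
(The naïve average (-110.2 + +166.4)/2 = 28.1° is on the wrong side of the globe.)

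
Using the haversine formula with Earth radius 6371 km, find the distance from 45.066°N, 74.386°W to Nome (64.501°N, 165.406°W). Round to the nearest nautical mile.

3043 nmi

Δλ = -165.406 − -74.386 = -91.020°.
Δφ = 64.501 − 45.066 = 19.435°.
a = sin²(Δφ/2) + cos φ₁ · cos φ₂ · sin²(Δλ/2) = 0.183224.
c = 2·atan2(√a, √(1−a)) = 0.88466 rad → d = 6371·c ≈ 5636.18 km ≈ 3043.29 nmi.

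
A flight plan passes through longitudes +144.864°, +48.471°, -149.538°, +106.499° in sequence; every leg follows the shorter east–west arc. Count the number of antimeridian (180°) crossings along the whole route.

2

Leg 1: +144.864° → +48.471°, shortest Δλ = -96.393° (west) — does not cross 180°.
Leg 2: +48.471° → -149.538°, shortest Δλ = 161.991° (east) — crosses 180°.
Leg 3: -149.538° → +106.499°, shortest Δλ = -103.963° (west) — crosses 180°.
Total crossings: 2.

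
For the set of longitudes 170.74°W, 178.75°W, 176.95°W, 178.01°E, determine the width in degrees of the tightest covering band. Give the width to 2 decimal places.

Sort the longitudes: -178.75°, -176.95°, -170.74°, +178.01°.
Eastward gaps between consecutive values (wrapping around): 1.80°, 6.21°, 348.75°, 3.24°.
Largest gap = 348.75° ⇒ minimal covering band is its complement: 360° − 348.75° = 11.25°.
Band runs from +178.01° eastward to -170.74°, crossing the antimeridian.

11.25°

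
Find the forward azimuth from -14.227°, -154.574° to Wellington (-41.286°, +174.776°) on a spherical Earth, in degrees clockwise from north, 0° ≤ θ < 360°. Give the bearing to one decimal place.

Δλ = 174.776 − -154.574 = 329.350°; wrapped into (−180°, 180°]: -30.650°.
θ = atan2( sin Δλ · cos φ₂ , cos φ₁ · sin φ₂ − sin φ₁ · cos φ₂ · cos Δλ )
  = atan2(-0.38307, -0.48071) = -141.449° → normalised to [0°, 360°): 218.551°.

218.6°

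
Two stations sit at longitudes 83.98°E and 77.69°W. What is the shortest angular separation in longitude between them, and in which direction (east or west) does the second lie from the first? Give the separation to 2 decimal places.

Raw difference: -77.69 − 83.98 = -161.67°.
Normalise into (−180°, 180°]: -161.67° stays -161.67°.
Negative ⇒ the second point lies to the west; separation 161.67°.

161.67° west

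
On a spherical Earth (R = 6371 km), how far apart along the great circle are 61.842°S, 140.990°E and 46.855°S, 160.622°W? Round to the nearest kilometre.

3966 km

Δλ = -160.622 − 140.990 = -301.612°; wrapped into (−180°, 180°]: 58.388°.
Δφ = -46.855 − -61.842 = 14.987°.
a = sin²(Δφ/2) + cos φ₁ · cos φ₂ · sin²(Δλ/2) = 0.093786.
c = 2·atan2(√a, √(1−a)) = 0.62249 rad → d = 6371·c ≈ 3965.90 km.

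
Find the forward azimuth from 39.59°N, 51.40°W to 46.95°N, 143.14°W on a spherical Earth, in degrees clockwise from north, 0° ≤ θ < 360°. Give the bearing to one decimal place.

310.2°

Δλ = -143.14 − -51.40 = -91.74°.
θ = atan2( sin Δλ · cos φ₂ , cos φ₁ · sin φ₂ − sin φ₁ · cos φ₂ · cos Δλ )
  = atan2(-0.68232, 0.57635) = -49.813° → normalised to [0°, 360°): 310.187°.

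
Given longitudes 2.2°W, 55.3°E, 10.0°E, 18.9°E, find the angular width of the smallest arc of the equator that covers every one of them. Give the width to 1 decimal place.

Sort the longitudes: -2.2°, +10.0°, +18.9°, +55.3°.
Eastward gaps between consecutive values (wrapping around): 12.2°, 8.9°, 36.4°, 302.5°.
Largest gap = 302.5° ⇒ minimal covering band is its complement: 360° − 302.5° = 57.5°.
Band runs from -2.2° eastward to +55.3°.

57.5°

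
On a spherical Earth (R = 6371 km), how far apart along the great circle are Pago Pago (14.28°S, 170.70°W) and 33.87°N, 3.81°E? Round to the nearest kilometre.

Δλ = 3.81 − -170.70 = 174.51°.
Δφ = 33.87 − -14.28 = 48.15°.
a = sin²(Δφ/2) + cos φ₁ · cos φ₂ · sin²(Δλ/2) = 0.969212.
c = 2·atan2(√a, √(1−a)) = 2.78884 rad → d = 6371·c ≈ 17767.69 km.

17768 km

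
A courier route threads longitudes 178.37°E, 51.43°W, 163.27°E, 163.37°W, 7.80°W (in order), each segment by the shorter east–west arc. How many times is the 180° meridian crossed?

3

Leg 1: +178.37° → -51.43°, shortest Δλ = 130.2° (east) — crosses 180°.
Leg 2: -51.43° → +163.27°, shortest Δλ = -145.3° (west) — crosses 180°.
Leg 3: +163.27° → -163.37°, shortest Δλ = 33.36° (east) — crosses 180°.
Leg 4: -163.37° → -7.80°, shortest Δλ = 155.57° (east) — does not cross 180°.
Total crossings: 3.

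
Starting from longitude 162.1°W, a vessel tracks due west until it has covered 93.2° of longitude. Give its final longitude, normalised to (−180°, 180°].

Start at -162.1°; shift −93.2° → -255.3°.
-255.3° lies outside (−180°, 180°]; add 360° → +104.7°.

104.7°E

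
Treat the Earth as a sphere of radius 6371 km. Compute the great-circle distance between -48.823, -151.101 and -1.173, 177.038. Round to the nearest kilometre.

6109 km

Δλ = 177.038 − -151.101 = 328.139°; wrapped into (−180°, 180°]: -31.861°.
Δφ = -1.173 − -48.823 = 47.650°.
a = sin²(Δφ/2) + cos φ₁ · cos φ₂ · sin²(Δλ/2) = 0.212760.
c = 2·atan2(√a, √(1−a)) = 0.95883 rad → d = 6371·c ≈ 6108.69 km.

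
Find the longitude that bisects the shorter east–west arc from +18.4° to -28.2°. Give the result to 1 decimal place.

-4.9°

Signed shortest Δλ from +18.4° to -28.2° is -46.6°.
Midpoint longitude = +18.4° + (-46.6°)/2 = +18.4° − 23.3° = -4.9°.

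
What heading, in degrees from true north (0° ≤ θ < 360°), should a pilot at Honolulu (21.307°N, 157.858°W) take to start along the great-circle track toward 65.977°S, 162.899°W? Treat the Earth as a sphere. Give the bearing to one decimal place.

182.1°

Δλ = -162.899 − -157.858 = -5.041°.
θ = atan2( sin Δλ · cos φ₂ , cos φ₁ · sin φ₂ − sin φ₁ · cos φ₂ · cos Δλ )
  = atan2(-0.03577, -0.99830) = -177.948° → normalised to [0°, 360°): 182.052°.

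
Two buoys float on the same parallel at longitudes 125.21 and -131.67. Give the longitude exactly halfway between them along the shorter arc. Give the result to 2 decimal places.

+176.77°

Signed shortest Δλ from +125.21° to -131.67° is +103.12°.
Midpoint longitude = +125.21° + (+103.12°)/2 = +125.21° + 51.56° = +176.77°.
(The naïve average (+125.21 + -131.67)/2 = -3.23° is on the wrong side of the globe.)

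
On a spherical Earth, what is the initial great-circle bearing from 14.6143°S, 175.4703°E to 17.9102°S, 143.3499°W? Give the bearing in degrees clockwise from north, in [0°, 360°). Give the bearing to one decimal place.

Δλ = -143.3499 − 175.4703 = -318.8202°; wrapped into (−180°, 180°]: 41.1798°.
θ = atan2( sin Δλ · cos φ₂ , cos φ₁ · sin φ₂ − sin φ₁ · cos φ₂ · cos Δλ )
  = atan2(0.62652, -0.11688) = 100.567° → normalised to [0°, 360°): 100.567°.

100.6°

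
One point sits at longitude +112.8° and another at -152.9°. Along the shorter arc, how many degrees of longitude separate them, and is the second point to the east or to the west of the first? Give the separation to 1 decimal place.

Raw difference: -152.9 − 112.8 = -265.7°.
Normalise into (−180°, 180°]: -265.7° + 360° = 94.3°.
Positive ⇒ the second point lies to the east; separation 94.3°.

94.3° east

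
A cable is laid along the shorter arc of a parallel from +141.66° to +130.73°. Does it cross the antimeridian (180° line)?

Signed shortest Δλ = ((130.73 − 141.66 + 180) mod 360) − 180 = -10.93°.
Going west by 10.93° from +141.66° reaches +130.73° without touching 180°.

No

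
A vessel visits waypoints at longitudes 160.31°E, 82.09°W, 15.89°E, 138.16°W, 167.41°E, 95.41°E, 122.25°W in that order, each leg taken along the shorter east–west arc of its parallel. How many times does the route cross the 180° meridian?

Leg 1: +160.31° → -82.09°, shortest Δλ = 117.6° (east) — crosses 180°.
Leg 2: -82.09° → +15.89°, shortest Δλ = 97.98° (east) — does not cross 180°.
Leg 3: +15.89° → -138.16°, shortest Δλ = -154.05° (west) — does not cross 180°.
Leg 4: -138.16° → +167.41°, shortest Δλ = -54.43° (west) — crosses 180°.
Leg 5: +167.41° → +95.41°, shortest Δλ = -72.0° (west) — does not cross 180°.
Leg 6: +95.41° → -122.25°, shortest Δλ = 142.34° (east) — crosses 180°.
Total crossings: 3.

3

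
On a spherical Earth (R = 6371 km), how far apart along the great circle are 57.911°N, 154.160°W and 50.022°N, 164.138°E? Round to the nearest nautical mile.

1519 nmi

Δλ = 164.138 − -154.160 = 318.298°; wrapped into (−180°, 180°]: -41.702°.
Δφ = 50.022 − 57.911 = -7.889°.
a = sin²(Δφ/2) + cos φ₁ · cos φ₂ · sin²(Δλ/2) = 0.047974.
c = 2·atan2(√a, √(1−a)) = 0.44164 rad → d = 6371·c ≈ 2813.69 km ≈ 1519.27 nmi.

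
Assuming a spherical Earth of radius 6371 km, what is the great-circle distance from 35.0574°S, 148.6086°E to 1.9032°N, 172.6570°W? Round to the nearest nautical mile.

Δλ = -172.6570 − 148.6086 = -321.2656°; wrapped into (−180°, 180°]: 38.7344°.
Δφ = 1.9032 − -35.0574 = 36.9606°.
a = sin²(Δφ/2) + cos φ₁ · cos φ₂ · sin²(Δλ/2) = 0.190447.
c = 2·atan2(√a, √(1−a)) = 0.90319 rad → d = 6371·c ≈ 5754.24 km ≈ 3107.04 nmi.

3107 nmi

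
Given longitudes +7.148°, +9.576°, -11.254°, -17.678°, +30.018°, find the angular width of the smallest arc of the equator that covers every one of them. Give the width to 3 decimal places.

47.696°

Sort the longitudes: -17.678°, -11.254°, +7.148°, +9.576°, +30.018°.
Eastward gaps between consecutive values (wrapping around): 6.424°, 18.402°, 2.428°, 20.442°, 312.304°.
Largest gap = 312.304° ⇒ minimal covering band is its complement: 360° − 312.304° = 47.696°.
Band runs from -17.678° eastward to +30.018°.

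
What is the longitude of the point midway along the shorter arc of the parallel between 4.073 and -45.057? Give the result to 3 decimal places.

-20.492°

Signed shortest Δλ from +4.073° to -45.057° is -49.130°.
Midpoint longitude = +4.073° + (-49.130°)/2 = +4.073° − 24.565° = -20.492°.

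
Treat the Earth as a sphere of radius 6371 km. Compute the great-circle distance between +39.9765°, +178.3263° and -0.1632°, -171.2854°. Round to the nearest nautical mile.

2476 nmi

Δλ = -171.2854 − 178.3263 = -349.6117°; wrapped into (−180°, 180°]: 10.3883°.
Δφ = -0.1632 − 39.9765 = -40.1397°.
a = sin²(Δφ/2) + cos φ₁ · cos φ₂ · sin²(Δλ/2) = 0.124043.
c = 2·atan2(√a, √(1−a)) = 0.71984 rad → d = 6371·c ≈ 4586.07 km ≈ 2476.28 nmi.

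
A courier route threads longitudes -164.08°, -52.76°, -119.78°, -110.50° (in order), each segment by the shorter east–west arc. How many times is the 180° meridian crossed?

0

Leg 1: -164.08° → -52.76°, shortest Δλ = 111.32° (east) — does not cross 180°.
Leg 2: -52.76° → -119.78°, shortest Δλ = -67.02° (west) — does not cross 180°.
Leg 3: -119.78° → -110.50°, shortest Δλ = 9.28° (east) — does not cross 180°.
Total crossings: 0.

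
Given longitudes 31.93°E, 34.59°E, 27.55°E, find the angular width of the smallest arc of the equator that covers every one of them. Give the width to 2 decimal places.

Sort the longitudes: +27.55°, +31.93°, +34.59°.
Eastward gaps between consecutive values (wrapping around): 4.38°, 2.66°, 352.96°.
Largest gap = 352.96° ⇒ minimal covering band is its complement: 360° − 352.96° = 7.04°.
Band runs from +27.55° eastward to +34.59°.

7.04°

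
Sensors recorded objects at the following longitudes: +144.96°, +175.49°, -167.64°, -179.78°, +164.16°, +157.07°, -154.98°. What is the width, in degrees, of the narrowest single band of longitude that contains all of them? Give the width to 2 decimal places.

60.06°

Sort the longitudes: -179.78°, -167.64°, -154.98°, +144.96°, +157.07°, +164.16°, +175.49°.
Eastward gaps between consecutive values (wrapping around): 12.14°, 12.66°, 299.94°, 12.11°, 7.09°, 11.33°, 4.73°.
Largest gap = 299.94° ⇒ minimal covering band is its complement: 360° − 299.94° = 60.06°.
Band runs from +144.96° eastward to -154.98°, crossing the antimeridian.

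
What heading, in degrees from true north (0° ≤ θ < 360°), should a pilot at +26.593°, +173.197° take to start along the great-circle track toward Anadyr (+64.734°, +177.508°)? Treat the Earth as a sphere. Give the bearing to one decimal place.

3.0°

Δλ = 177.508 − 173.197 = 4.311°.
θ = atan2( sin Δλ · cos φ₂ , cos φ₁ · sin φ₂ − sin φ₁ · cos φ₂ · cos Δλ )
  = atan2(0.03208, 0.61814) = 2.971° → normalised to [0°, 360°): 2.971°.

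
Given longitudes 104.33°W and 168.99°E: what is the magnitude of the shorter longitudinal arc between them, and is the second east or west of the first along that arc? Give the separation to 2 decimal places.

86.68° west

Raw difference: 168.99 − -104.33 = 273.32°.
Normalise into (−180°, 180°]: 273.32° − 360° = -86.68°.
Negative ⇒ the second point lies to the west; separation 86.68°.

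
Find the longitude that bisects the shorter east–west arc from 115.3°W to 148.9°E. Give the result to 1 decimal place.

Signed shortest Δλ from -115.3° to +148.9° is -95.8°.
Midpoint longitude = -115.3° + (-95.8°)/2 = -115.3° − 47.9° = -163.2°.
(The naïve average (-115.3 + +148.9)/2 = 16.8° is on the wrong side of the globe.)

163.2°W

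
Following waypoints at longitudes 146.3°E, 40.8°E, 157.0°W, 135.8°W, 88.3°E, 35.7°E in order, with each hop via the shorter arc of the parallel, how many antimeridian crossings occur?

Leg 1: +146.3° → +40.8°, shortest Δλ = -105.5° (west) — does not cross 180°.
Leg 2: +40.8° → -157.0°, shortest Δλ = 162.2° (east) — crosses 180°.
Leg 3: -157.0° → -135.8°, shortest Δλ = 21.2° (east) — does not cross 180°.
Leg 4: -135.8° → +88.3°, shortest Δλ = -135.9° (west) — crosses 180°.
Leg 5: +88.3° → +35.7°, shortest Δλ = -52.6° (west) — does not cross 180°.
Total crossings: 2.

2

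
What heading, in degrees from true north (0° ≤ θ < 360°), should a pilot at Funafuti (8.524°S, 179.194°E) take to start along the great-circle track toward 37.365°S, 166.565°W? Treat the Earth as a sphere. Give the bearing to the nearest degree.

Δλ = -166.565 − 179.194 = -345.759°; wrapped into (−180°, 180°]: 14.241°.
θ = atan2( sin Δλ · cos φ₂ , cos φ₁ · sin φ₂ − sin φ₁ · cos φ₂ · cos Δλ )
  = atan2(0.19552, -0.48600) = 158.085° → normalised to [0°, 360°): 158.085°.

158°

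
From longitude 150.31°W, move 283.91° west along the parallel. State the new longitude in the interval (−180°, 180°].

74.22°W

Start at -150.31°; shift −283.91° → -434.22°.
-434.22° lies outside (−180°, 180°]; add 360° → -74.22°.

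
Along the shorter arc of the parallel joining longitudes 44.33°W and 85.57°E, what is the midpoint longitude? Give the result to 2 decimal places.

Signed shortest Δλ from -44.33° to +85.57° is +129.90°.
Midpoint longitude = -44.33° + (+129.90°)/2 = -44.33° + 64.95° = +20.62°.

20.62°E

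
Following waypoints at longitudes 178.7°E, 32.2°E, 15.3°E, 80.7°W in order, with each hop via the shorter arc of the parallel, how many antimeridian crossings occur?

0

Leg 1: +178.7° → +32.2°, shortest Δλ = -146.5° (west) — does not cross 180°.
Leg 2: +32.2° → +15.3°, shortest Δλ = -16.9° (west) — does not cross 180°.
Leg 3: +15.3° → -80.7°, shortest Δλ = -96.0° (west) — does not cross 180°.
Total crossings: 0.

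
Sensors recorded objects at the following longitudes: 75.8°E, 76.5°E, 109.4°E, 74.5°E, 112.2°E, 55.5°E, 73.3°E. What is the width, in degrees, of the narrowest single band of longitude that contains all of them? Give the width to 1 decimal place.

Sort the longitudes: +55.5°, +73.3°, +74.5°, +75.8°, +76.5°, +109.4°, +112.2°.
Eastward gaps between consecutive values (wrapping around): 17.8°, 1.2°, 1.3°, 0.7°, 32.9°, 2.8°, 303.3°.
Largest gap = 303.3° ⇒ minimal covering band is its complement: 360° − 303.3° = 56.7°.
Band runs from +55.5° eastward to +112.2°.

56.7°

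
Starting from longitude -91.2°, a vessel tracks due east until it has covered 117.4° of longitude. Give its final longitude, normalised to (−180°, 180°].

Start at -91.2°; shift +117.4° → +26.2°.
+26.2° already lies in (−180°, 180°].

+26.2°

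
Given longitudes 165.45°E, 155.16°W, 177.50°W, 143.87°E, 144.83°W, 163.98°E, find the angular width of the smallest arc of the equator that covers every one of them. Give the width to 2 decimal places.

Sort the longitudes: -177.50°, -155.16°, -144.83°, +143.87°, +163.98°, +165.45°.
Eastward gaps between consecutive values (wrapping around): 22.34°, 10.33°, 288.70°, 20.11°, 1.47°, 17.05°.
Largest gap = 288.70° ⇒ minimal covering band is its complement: 360° − 288.70° = 71.30°.
Band runs from +143.87° eastward to -144.83°, crossing the antimeridian.

71.30°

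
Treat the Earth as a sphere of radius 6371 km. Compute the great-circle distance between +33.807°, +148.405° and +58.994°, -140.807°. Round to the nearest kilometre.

Δλ = -140.807 − 148.405 = -289.212°; wrapped into (−180°, 180°]: 70.788°.
Δφ = 58.994 − 33.807 = 25.187°.
a = sin²(Δφ/2) + cos φ₁ · cos φ₂ · sin²(Δλ/2) = 0.191128.
c = 2·atan2(√a, √(1−a)) = 0.90493 rad → d = 6371·c ≈ 5765.28 km.

5765 km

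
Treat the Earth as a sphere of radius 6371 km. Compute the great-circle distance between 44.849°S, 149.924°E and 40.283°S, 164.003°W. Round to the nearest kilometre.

3756 km

Δλ = -164.003 − 149.924 = -313.927°; wrapped into (−180°, 180°]: 46.073°.
Δφ = -40.283 − -44.849 = 4.566°.
a = sin²(Δφ/2) + cos φ₁ · cos φ₂ · sin²(Δλ/2) = 0.084406.
c = 2·atan2(√a, √(1−a)) = 0.58955 rad → d = 6371·c ≈ 3756.05 km.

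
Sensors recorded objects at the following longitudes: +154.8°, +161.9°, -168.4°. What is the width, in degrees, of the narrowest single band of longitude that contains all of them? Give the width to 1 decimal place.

36.8°

Sort the longitudes: -168.4°, +154.8°, +161.9°.
Eastward gaps between consecutive values (wrapping around): 323.2°, 7.1°, 29.7°.
Largest gap = 323.2° ⇒ minimal covering band is its complement: 360° − 323.2° = 36.8°.
Band runs from +154.8° eastward to -168.4°, crossing the antimeridian.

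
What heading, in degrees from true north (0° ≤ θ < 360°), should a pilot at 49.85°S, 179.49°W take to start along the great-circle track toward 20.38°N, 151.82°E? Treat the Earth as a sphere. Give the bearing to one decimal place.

332.2°

Δλ = 151.82 − -179.49 = 331.31°; wrapped into (−180°, 180°]: -28.69°.
θ = atan2( sin Δλ · cos φ₂ , cos φ₁ · sin φ₂ − sin φ₁ · cos φ₂ · cos Δλ )
  = atan2(-0.45002, 0.85309) = -27.812° → normalised to [0°, 360°): 332.188°.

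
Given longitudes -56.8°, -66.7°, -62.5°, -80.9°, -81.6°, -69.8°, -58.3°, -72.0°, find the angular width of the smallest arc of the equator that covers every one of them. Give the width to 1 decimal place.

24.8°

Sort the longitudes: -81.6°, -80.9°, -72.0°, -69.8°, -66.7°, -62.5°, -58.3°, -56.8°.
Eastward gaps between consecutive values (wrapping around): 0.7°, 8.9°, 2.2°, 3.1°, 4.2°, 4.2°, 1.5°, 335.2°.
Largest gap = 335.2° ⇒ minimal covering band is its complement: 360° − 335.2° = 24.8°.
Band runs from -81.6° eastward to -56.8°.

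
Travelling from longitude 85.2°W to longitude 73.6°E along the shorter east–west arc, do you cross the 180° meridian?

Signed shortest Δλ = ((73.6 − -85.2 + 180) mod 360) − 180 = 158.8°.
Going east by 158.8° from -85.2° reaches +73.6° without touching 180°.

No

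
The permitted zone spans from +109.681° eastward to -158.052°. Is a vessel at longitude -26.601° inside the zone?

Band width going east from +109.681° to -158.052°: ((-158.052 − 109.681) mod 360) = 92.267°.
Offset of -26.601° east of the west edge: ((-26.601 − 109.681) mod 360) = 223.718°.
223.718° > 92.267° ⇒ outside.

No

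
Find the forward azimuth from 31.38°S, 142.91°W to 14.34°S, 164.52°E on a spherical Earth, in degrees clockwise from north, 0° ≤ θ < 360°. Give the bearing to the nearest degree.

Δλ = 164.52 − -142.91 = 307.43°; wrapped into (−180°, 180°]: -52.57°.
θ = atan2( sin Δλ · cos φ₂ , cos φ₁ · sin φ₂ − sin φ₁ · cos φ₂ · cos Δλ )
  = atan2(-0.76935, 0.09517) = -82.948° → normalised to [0°, 360°): 277.052°.

277°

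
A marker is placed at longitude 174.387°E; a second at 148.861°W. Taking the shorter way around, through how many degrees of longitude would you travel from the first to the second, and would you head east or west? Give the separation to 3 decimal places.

36.752° east

Raw difference: -148.861 − 174.387 = -323.248°.
Normalise into (−180°, 180°]: -323.248° + 360° = 36.752°.
Positive ⇒ the second point lies to the east; separation 36.752°.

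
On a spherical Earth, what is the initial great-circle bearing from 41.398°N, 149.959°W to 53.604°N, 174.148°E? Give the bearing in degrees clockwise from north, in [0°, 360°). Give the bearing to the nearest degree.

Δλ = 174.148 − -149.959 = 324.107°; wrapped into (−180°, 180°]: -35.893°.
θ = atan2( sin Δλ · cos φ₂ , cos φ₁ · sin φ₂ − sin φ₁ · cos φ₂ · cos Δλ )
  = atan2(-0.34787, 0.28594) = -50.581° → normalised to [0°, 360°): 309.419°.

309°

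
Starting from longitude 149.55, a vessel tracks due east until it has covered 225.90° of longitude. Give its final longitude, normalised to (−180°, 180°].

+15.45°

Start at +149.55°; shift +225.90° → +375.45°.
+375.45° lies outside (−180°, 180°]; subtract 360° → +15.45°.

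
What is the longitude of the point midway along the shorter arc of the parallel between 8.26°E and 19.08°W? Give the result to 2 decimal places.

5.41°W

Signed shortest Δλ from +8.26° to -19.08° is -27.34°.
Midpoint longitude = +8.26° + (-27.34°)/2 = +8.26° − 13.67° = -5.41°.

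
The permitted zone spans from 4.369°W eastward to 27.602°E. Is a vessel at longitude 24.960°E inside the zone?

Yes

Band width going east from -4.369° to +27.602°: ((27.602 − -4.369) mod 360) = 31.971°.
Offset of +24.960° east of the west edge: ((24.960 − -4.369) mod 360) = 29.329°.
29.329° ≤ 31.971° ⇒ inside.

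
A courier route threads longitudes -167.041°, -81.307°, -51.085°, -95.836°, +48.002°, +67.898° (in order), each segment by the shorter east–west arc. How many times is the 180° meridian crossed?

Leg 1: -167.041° → -81.307°, shortest Δλ = 85.734° (east) — does not cross 180°.
Leg 2: -81.307° → -51.085°, shortest Δλ = 30.222° (east) — does not cross 180°.
Leg 3: -51.085° → -95.836°, shortest Δλ = -44.751° (west) — does not cross 180°.
Leg 4: -95.836° → +48.002°, shortest Δλ = 143.838° (east) — does not cross 180°.
Leg 5: +48.002° → +67.898°, shortest Δλ = 19.896° (east) — does not cross 180°.
Total crossings: 0.

0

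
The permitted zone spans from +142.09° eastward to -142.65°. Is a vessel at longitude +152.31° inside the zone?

Band width going east from +142.09° to -142.65°: ((-142.65 − 142.09) mod 360) = 75.26°.
Offset of +152.31° east of the west edge: ((152.31 − 142.09) mod 360) = 10.22°.
10.22° ≤ 75.26° ⇒ inside.

Yes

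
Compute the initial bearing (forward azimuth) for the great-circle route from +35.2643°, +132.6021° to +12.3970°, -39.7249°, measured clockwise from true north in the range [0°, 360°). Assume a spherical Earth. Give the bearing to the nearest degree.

350°

Δλ = -39.7249 − 132.6021 = -172.3270°.
θ = atan2( sin Δλ · cos φ₂ , cos φ₁ · sin φ₂ − sin φ₁ · cos φ₂ · cos Δλ )
  = atan2(-0.13041, 0.73413) = -10.073° → normalised to [0°, 360°): 349.927°.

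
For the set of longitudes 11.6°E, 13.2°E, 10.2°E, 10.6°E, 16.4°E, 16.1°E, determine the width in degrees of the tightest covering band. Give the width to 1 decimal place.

6.2°

Sort the longitudes: +10.2°, +10.6°, +11.6°, +13.2°, +16.1°, +16.4°.
Eastward gaps between consecutive values (wrapping around): 0.4°, 1.0°, 1.6°, 2.9°, 0.3°, 353.8°.
Largest gap = 353.8° ⇒ minimal covering band is its complement: 360° − 353.8° = 6.2°.
Band runs from +10.2° eastward to +16.4°.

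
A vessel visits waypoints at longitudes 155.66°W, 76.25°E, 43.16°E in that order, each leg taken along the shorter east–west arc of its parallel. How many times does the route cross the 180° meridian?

Leg 1: -155.66° → +76.25°, shortest Δλ = -128.09° (west) — crosses 180°.
Leg 2: +76.25° → +43.16°, shortest Δλ = -33.09° (west) — does not cross 180°.
Total crossings: 1.

1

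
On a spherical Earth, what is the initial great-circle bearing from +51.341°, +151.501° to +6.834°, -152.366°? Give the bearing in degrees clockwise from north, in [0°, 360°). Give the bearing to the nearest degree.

113°

Δλ = -152.366 − 151.501 = -303.867°; wrapped into (−180°, 180°]: 56.133°.
θ = atan2( sin Δλ · cos φ₂ , cos φ₁ · sin φ₂ − sin φ₁ · cos φ₂ · cos Δλ )
  = atan2(0.82443, -0.35773) = 113.457° → normalised to [0°, 360°): 113.457°.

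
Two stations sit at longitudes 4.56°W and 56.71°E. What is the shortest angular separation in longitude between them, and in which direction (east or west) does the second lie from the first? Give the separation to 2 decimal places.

61.27° east

Raw difference: 56.71 − -4.56 = 61.27°.
Normalise into (−180°, 180°]: 61.27° stays 61.27°.
Positive ⇒ the second point lies to the east; separation 61.27°.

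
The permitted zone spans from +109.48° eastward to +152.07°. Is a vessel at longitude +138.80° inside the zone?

Band width going east from +109.48° to +152.07°: ((152.07 − 109.48) mod 360) = 42.59°.
Offset of +138.80° east of the west edge: ((138.80 − 109.48) mod 360) = 29.32°.
29.32° ≤ 42.59° ⇒ inside.

Yes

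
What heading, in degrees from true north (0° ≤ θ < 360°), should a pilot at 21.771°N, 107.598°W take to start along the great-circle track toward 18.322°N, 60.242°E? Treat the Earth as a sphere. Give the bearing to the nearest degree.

17°

Δλ = 60.242 − -107.598 = 167.840°.
θ = atan2( sin Δλ · cos φ₂ , cos φ₁ · sin φ₂ − sin φ₁ · cos φ₂ · cos Δλ )
  = atan2(0.19996, 0.63613) = 17.450° → normalised to [0°, 360°): 17.450°.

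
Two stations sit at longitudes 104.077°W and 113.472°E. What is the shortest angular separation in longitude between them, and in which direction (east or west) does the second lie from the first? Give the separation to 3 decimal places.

Raw difference: 113.472 − -104.077 = 217.549°.
Normalise into (−180°, 180°]: 217.549° − 360° = -142.451°.
Negative ⇒ the second point lies to the west; separation 142.451°.

142.451° west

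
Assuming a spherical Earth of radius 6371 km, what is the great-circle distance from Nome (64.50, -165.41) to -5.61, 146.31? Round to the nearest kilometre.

Δλ = 146.31 − -165.41 = 311.72°; wrapped into (−180°, 180°]: -48.28°.
Δφ = -5.61 − 64.50 = -70.11°.
a = sin²(Δφ/2) + cos φ₁ · cos φ₂ · sin²(Δλ/2) = 0.401552.
c = 2·atan2(√a, √(1−a)) = 1.37261 rad → d = 6371·c ≈ 8744.87 km.

8745 km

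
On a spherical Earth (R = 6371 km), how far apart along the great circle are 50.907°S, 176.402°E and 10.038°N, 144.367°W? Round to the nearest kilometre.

Δλ = -144.367 − 176.402 = -320.769°; wrapped into (−180°, 180°]: 39.231°.
Δφ = 10.038 − -50.907 = 60.945°.
a = sin²(Δφ/2) + cos φ₁ · cos φ₂ · sin²(Δλ/2) = 0.327153.
c = 2·atan2(√a, √(1−a)) = 1.21782 rad → d = 6371·c ≈ 7758.72 km.

7759 km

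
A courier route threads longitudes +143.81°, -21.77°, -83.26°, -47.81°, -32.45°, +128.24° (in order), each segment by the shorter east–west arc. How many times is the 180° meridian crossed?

0

Leg 1: +143.81° → -21.77°, shortest Δλ = -165.58° (west) — does not cross 180°.
Leg 2: -21.77° → -83.26°, shortest Δλ = -61.49° (west) — does not cross 180°.
Leg 3: -83.26° → -47.81°, shortest Δλ = 35.45° (east) — does not cross 180°.
Leg 4: -47.81° → -32.45°, shortest Δλ = 15.36° (east) — does not cross 180°.
Leg 5: -32.45° → +128.24°, shortest Δλ = 160.69° (east) — does not cross 180°.
Total crossings: 0.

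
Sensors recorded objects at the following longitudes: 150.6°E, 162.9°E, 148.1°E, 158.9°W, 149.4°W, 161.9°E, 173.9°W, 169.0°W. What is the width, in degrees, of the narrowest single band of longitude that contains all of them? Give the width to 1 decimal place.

62.5°

Sort the longitudes: -173.9°, -169.0°, -158.9°, -149.4°, +148.1°, +150.6°, +161.9°, +162.9°.
Eastward gaps between consecutive values (wrapping around): 4.9°, 10.1°, 9.5°, 297.5°, 2.5°, 11.3°, 1.0°, 23.2°.
Largest gap = 297.5° ⇒ minimal covering band is its complement: 360° − 297.5° = 62.5°.
Band runs from +148.1° eastward to -149.4°, crossing the antimeridian.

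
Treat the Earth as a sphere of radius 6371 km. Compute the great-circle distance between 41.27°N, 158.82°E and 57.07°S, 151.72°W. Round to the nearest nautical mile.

6409 nmi

Δλ = -151.72 − 158.82 = -310.54°; wrapped into (−180°, 180°]: 49.46°.
Δφ = -57.07 − 41.27 = -98.34°.
a = sin²(Δφ/2) + cos φ₁ · cos φ₂ · sin²(Δλ/2) = 0.644030.
c = 2·atan2(√a, √(1−a)) = 1.86300 rad → d = 6371·c ≈ 11869.16 km ≈ 6408.83 nmi.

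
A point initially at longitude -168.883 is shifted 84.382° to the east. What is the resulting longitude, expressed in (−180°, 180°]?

-84.501°

Start at -168.883°; shift +84.382° → -84.501°.
-84.501° already lies in (−180°, 180°].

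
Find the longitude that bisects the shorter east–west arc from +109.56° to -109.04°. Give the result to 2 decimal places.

Signed shortest Δλ from +109.56° to -109.04° is +141.40°.
Midpoint longitude = +109.56° + (+141.40°)/2 = +109.56° + 70.70° = +180.26°.
Normalise into (−180°, 180°]: -179.74°.
(The naïve average (+109.56 + -109.04)/2 = 0.26° is on the wrong side of the globe.)

-179.74°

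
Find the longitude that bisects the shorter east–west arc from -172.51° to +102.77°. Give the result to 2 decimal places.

+145.13°

Signed shortest Δλ from -172.51° to +102.77° is -84.72°.
Midpoint longitude = -172.51° + (-84.72°)/2 = -172.51° − 42.36° = -214.87°.
Normalise into (−180°, 180°]: +145.13°.
(The naïve average (-172.51 + +102.77)/2 = -34.87° is on the wrong side of the globe.)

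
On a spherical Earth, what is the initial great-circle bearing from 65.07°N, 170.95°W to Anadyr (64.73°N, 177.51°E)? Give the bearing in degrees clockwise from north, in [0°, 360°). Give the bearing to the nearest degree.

Δλ = 177.51 − -170.95 = 348.46°; wrapped into (−180°, 180°]: -11.54°.
θ = atan2( sin Δλ · cos φ₂ , cos φ₁ · sin φ₂ − sin φ₁ · cos φ₂ · cos Δλ )
  = atan2(-0.08540, 0.00189) = -88.731° → normalised to [0°, 360°): 271.269°.

271°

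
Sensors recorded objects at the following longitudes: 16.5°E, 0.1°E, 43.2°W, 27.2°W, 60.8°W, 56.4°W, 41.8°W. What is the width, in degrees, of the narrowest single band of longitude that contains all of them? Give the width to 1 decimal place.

Sort the longitudes: -60.8°, -56.4°, -43.2°, -41.8°, -27.2°, +0.1°, +16.5°.
Eastward gaps between consecutive values (wrapping around): 4.4°, 13.2°, 1.4°, 14.6°, 27.3°, 16.4°, 282.7°.
Largest gap = 282.7° ⇒ minimal covering band is its complement: 360° − 282.7° = 77.3°.
Band runs from -60.8° eastward to +16.5°.

77.3°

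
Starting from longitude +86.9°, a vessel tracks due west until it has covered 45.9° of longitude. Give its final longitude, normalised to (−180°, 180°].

+41.0°

Start at +86.9°; shift −45.9° → +41.0°.
+41.0° already lies in (−180°, 180°].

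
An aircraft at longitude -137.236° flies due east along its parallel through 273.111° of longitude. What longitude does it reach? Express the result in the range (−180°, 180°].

+135.875°

Start at -137.236°; shift +273.111° → +135.875°.
+135.875° already lies in (−180°, 180°].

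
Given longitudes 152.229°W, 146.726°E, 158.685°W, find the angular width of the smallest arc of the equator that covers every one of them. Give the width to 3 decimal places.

Sort the longitudes: -158.685°, -152.229°, +146.726°.
Eastward gaps between consecutive values (wrapping around): 6.456°, 298.955°, 54.589°.
Largest gap = 298.955° ⇒ minimal covering band is its complement: 360° − 298.955° = 61.045°.
Band runs from +146.726° eastward to -152.229°, crossing the antimeridian.

61.045°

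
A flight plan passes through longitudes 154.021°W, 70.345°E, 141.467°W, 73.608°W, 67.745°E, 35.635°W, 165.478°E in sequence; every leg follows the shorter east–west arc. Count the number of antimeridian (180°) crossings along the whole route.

Leg 1: -154.021° → +70.345°, shortest Δλ = -135.634° (west) — crosses 180°.
Leg 2: +70.345° → -141.467°, shortest Δλ = 148.188° (east) — crosses 180°.
Leg 3: -141.467° → -73.608°, shortest Δλ = 67.859° (east) — does not cross 180°.
Leg 4: -73.608° → +67.745°, shortest Δλ = 141.353° (east) — does not cross 180°.
Leg 5: +67.745° → -35.635°, shortest Δλ = -103.38° (west) — does not cross 180°.
Leg 6: -35.635° → +165.478°, shortest Δλ = -158.887° (west) — crosses 180°.
Total crossings: 3.

3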